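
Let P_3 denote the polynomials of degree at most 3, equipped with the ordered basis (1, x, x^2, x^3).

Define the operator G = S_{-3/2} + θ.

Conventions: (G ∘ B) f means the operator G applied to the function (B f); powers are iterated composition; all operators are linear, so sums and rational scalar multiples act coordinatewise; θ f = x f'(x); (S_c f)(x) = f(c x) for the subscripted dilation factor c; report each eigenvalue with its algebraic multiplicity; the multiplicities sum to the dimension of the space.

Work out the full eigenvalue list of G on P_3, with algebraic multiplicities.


λ = -1/2 (multiplicity 1), λ = -3/8 (multiplicity 1), λ = 1 (multiplicity 1), λ = 17/4 (multiplicity 1)

image of 1: 1
image of x: -(1/2)x
image of x^2: (17/4)x^2
image of x^3: -(3/8)x^3
the matrix is upper triangular; its diagonal is (1, -1/2, 17/4, -3/8)
for a triangular matrix the eigenvalues are the diagonal entries, with algebraic multiplicity their repetition count


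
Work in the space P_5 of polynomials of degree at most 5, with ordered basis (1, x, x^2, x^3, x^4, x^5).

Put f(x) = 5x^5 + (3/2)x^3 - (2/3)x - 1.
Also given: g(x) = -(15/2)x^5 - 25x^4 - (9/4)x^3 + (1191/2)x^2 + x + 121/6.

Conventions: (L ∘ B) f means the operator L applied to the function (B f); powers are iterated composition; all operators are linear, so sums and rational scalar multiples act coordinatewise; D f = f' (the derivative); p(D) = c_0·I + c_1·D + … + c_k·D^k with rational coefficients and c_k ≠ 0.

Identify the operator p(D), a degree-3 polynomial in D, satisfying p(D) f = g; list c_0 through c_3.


D^0 f = 5x^5 + (3/2)x^3 - (2/3)x - 1
D^1 f = 25x^4 + (9/2)x^2 - 2/3
D^2 f = 100x^3 + 9x
D^3 f = 300x^2 + 9
matching coefficients of g against c_0 f + c_1 Df + … from the top degree down determines the c_i
solution: c_0 = -3/2, c_1 = -1, c_2 = 0, c_3 = 2

c_0 = -3/2, c_1 = -1, c_2 = 0, c_3 = 2


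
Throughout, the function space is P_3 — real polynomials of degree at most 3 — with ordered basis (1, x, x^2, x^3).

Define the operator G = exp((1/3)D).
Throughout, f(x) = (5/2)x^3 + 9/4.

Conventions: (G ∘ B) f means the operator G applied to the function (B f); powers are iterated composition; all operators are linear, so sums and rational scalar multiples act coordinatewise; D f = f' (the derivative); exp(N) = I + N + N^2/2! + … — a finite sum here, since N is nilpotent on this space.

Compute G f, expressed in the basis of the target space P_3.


order-1 term: (5/2)x^2
order-2 term: (5/6)x
order-3 term: 5/54
the series for exp((1/3)D) f terminates at order 3
exp((1/3)D) f = (5/2)x^3 + (5/2)x^2 + (5/6)x + 253/108

g(x) = (5/2)x^3 + (5/2)x^2 + (5/6)x + 253/108


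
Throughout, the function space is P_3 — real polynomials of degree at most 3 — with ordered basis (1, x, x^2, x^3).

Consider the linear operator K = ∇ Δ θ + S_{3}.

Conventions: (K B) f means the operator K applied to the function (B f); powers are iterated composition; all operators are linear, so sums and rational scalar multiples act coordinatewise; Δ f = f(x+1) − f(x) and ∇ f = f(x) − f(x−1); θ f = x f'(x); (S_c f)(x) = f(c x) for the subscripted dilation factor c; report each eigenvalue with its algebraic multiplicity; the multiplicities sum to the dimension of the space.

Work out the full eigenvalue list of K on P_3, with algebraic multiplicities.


image of 1: 1
image of x: 3x
image of x^2: 9x^2 + 4
image of x^3: 27x^3 + 18x
the matrix is upper triangular; its diagonal is (1, 3, 9, 27)
for a triangular matrix the eigenvalues are the diagonal entries, with algebraic multiplicity their repetition count

λ = 1 (multiplicity 1), λ = 3 (multiplicity 1), λ = 9 (multiplicity 1), λ = 27 (multiplicity 1)


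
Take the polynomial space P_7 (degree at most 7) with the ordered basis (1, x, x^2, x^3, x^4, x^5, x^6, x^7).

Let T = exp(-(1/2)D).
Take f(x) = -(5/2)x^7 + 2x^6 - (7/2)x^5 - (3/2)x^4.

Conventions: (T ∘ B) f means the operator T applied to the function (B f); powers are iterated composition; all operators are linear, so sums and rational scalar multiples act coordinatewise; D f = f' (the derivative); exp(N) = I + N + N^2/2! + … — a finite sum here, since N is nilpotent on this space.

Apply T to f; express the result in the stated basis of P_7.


order-1 term: (35/4)x^6 - 6x^5 + (35/4)x^4 + 3x^3
order-2 term: -(105/8)x^5 + (15/2)x^4 - (35/4)x^3 - (9/4)x^2
order-3 term: (175/16)x^4 - 5x^3 + (35/8)x^2 + (3/4)x
order-4 term: -(175/32)x^3 + (15/8)x^2 - (35/32)x - 3/32
order-5 term: (105/64)x^2 - (3/8)x + 7/64
order-6 term: -(35/128)x + 1/32
order-7 term: 5/256
the series for exp(-(1/2)D) f terminates at order 7
exp(-(1/2)D) f = -(5/2)x^7 + (43/4)x^6 - (181/8)x^5 + (411/16)x^4 - (519/32)x^3 + (361/64)x^2 - (127/128)x + 17/256

g(x) = -(5/2)x^7 + (43/4)x^6 - (181/8)x^5 + (411/16)x^4 - (519/32)x^3 + (361/64)x^2 - (127/128)x + 17/256


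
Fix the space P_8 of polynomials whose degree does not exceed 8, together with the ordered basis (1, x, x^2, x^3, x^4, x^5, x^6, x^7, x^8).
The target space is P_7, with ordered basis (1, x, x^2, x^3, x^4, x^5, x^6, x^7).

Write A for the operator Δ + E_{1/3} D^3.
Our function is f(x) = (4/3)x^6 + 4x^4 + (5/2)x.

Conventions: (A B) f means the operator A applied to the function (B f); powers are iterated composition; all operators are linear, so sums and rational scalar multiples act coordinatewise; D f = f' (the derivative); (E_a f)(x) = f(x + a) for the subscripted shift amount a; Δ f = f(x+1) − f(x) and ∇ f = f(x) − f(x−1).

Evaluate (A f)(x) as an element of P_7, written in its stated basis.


g(x) = 8x^5 + 20x^4 + (608/3)x^3 + 204x^2 + (520/3)x + 2471/54

Δ f = 8x^5 + 20x^4 + (128/3)x^3 + 44x^2 + 24x + 47/6
D f = 8x^5 + 16x^3 + 5/2
D D f = 40x^4 + 48x^2
D D D f = 160x^3 + 96x
E_{1/3} D^3 f = 160x^3 + 160x^2 + (448/3)x + 1024/27
(Δ + E_{1/3} D^3) f = 8x^5 + 20x^4 + (608/3)x^3 + 204x^2 + (520/3)x + 2471/54


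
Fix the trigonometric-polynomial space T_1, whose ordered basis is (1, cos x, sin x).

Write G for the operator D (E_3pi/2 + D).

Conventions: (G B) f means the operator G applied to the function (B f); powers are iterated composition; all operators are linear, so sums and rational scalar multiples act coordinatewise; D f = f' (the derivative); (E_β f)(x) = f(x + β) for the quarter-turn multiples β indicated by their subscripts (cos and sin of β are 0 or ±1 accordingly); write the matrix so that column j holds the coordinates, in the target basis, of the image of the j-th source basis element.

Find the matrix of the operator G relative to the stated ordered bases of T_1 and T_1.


the matrix is [[0, 0, 0]; [0, 0, 0]; [0, 0, 0]] (rows listed top to bottom)

image of 1: 0
image of cos x: 0
image of sin x: 0
each image's coordinates form column j of the matrix


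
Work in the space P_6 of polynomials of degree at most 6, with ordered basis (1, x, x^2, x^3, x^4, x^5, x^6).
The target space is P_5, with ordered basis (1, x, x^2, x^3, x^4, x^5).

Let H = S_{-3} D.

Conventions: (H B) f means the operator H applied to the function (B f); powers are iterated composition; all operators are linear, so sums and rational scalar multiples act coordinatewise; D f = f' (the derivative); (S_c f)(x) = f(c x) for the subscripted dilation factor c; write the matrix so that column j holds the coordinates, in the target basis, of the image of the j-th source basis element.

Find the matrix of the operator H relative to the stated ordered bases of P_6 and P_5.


image of 1: 0
image of x: 1
image of x^2: -6x
image of x^3: 27x^2
image of x^4: -108x^3
image of x^5: 405x^4
image of x^6: -1458x^5
each image's coordinates form column j of the matrix

the matrix is [[0, 1, 0, 0, 0, 0, 0]; [0, 0, -6, 0, 0, 0, 0]; [0, 0, 0, 27, 0, 0, 0]; [0, 0, 0, 0, -108, 0, 0]; [0, 0, 0, 0, 0, 405, 0]; [0, 0, 0, 0, 0, 0, -1458]] (rows listed top to bottom)


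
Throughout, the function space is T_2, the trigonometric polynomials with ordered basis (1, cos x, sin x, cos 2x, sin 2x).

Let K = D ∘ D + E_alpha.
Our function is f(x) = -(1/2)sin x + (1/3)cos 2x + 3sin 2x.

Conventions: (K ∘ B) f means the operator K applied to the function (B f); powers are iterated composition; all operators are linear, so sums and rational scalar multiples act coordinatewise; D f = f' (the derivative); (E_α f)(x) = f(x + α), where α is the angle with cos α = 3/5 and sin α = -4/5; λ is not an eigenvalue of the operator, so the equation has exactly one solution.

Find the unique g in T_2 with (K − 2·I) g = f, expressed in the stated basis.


g(x) = -(1/16)cos x + (3/16)sin x + (59/3027)cos 2x - (479/1009)sin 2x

write g with unknown coordinates in the stated basis and equate coefficients in (K − 2·I) g = f
solving from the highest basis element down gives g = -(1/16)cos x + (3/16)sin x + (59/3027)cos 2x - (479/1009)sin 2x
check: K g = -(1/8)cos x - (1/8)sin x + (1127/3027)cos 2x + (2069/1009)sin 2x
so K g − 2·g = -(1/2)sin x + (1/3)cos 2x + 3sin 2x = f ✓


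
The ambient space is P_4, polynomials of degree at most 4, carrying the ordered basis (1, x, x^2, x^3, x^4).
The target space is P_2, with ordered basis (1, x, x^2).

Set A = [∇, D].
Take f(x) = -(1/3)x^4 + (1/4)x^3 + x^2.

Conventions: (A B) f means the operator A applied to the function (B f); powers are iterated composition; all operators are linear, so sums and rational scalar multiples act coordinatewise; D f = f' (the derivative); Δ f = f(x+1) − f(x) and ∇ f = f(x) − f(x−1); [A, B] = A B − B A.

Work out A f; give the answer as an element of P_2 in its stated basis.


D f = -(4/3)x^3 + (3/4)x^2 + 2x
∇ D f = -4x^2 + (11/2)x - 1/12
∇ f = -(4/3)x^3 + (11/4)x^2 - (1/12)x - 5/12
D ∇ f = -4x^2 + (11/2)x - 1/12
[∇, D] f = 0

the result is g(x) = 0


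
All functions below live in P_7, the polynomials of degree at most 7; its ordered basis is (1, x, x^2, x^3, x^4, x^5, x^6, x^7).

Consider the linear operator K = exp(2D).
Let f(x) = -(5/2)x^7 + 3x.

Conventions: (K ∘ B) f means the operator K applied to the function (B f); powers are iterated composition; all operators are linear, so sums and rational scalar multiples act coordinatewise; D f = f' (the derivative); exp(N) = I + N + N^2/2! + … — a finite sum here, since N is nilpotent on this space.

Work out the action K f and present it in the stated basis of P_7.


order-1 term: -35x^6 + 6
order-2 term: -210x^5
order-3 term: -700x^4
order-4 term: -1400x^3
order-5 term: -1680x^2
order-6 term: -1120x
order-7 term: -320
the series for exp(2D) f terminates at order 7
exp(2D) f = -(5/2)x^7 - 35x^6 - 210x^5 - 700x^4 - 1400x^3 - 1680x^2 - 1117x - 314

g(x) = -(5/2)x^7 - 35x^6 - 210x^5 - 700x^4 - 1400x^3 - 1680x^2 - 1117x - 314


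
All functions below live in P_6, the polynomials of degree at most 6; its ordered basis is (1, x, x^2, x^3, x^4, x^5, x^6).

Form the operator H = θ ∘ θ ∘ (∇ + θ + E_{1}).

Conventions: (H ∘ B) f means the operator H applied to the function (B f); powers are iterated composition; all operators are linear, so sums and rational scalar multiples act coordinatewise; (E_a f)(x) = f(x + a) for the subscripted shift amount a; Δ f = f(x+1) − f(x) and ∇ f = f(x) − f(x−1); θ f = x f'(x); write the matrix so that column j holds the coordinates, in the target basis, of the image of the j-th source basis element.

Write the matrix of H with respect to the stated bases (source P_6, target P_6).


image of 1: 0
image of x: 2x
image of x^2: 12x^2 + 4x
image of x^3: 36x^3 + 24x^2
image of x^4: 80x^4 + 72x^3 + 8x
image of x^5: 150x^5 + 160x^4 + 80x^2
image of x^6: 252x^6 + 300x^5 + 360x^3 + 12x
each image's coordinates form column j of the matrix

the matrix is [[0, 0, 0, 0, 0, 0, 0]; [0, 2, 4, 0, 8, 0, 12]; [0, 0, 12, 24, 0, 80, 0]; [0, 0, 0, 36, 72, 0, 360]; [0, 0, 0, 0, 80, 160, 0]; [0, 0, 0, 0, 0, 150, 300]; [0, 0, 0, 0, 0, 0, 252]] (rows listed top to bottom)


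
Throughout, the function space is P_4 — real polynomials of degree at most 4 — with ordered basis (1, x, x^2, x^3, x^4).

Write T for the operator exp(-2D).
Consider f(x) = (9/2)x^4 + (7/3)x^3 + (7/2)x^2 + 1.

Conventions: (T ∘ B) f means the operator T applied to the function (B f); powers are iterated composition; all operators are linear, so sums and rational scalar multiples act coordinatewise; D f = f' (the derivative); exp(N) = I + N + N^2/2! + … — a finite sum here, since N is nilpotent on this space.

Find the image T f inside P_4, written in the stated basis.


the result is g(x) = (9/2)x^4 - (101/3)x^3 + (195/2)x^2 - 130x + 205/3

order-1 term: -36x^3 - 14x^2 - 14x
order-2 term: 108x^2 + 28x + 14
order-3 term: -144x - 56/3
order-4 term: 72
the series for exp(-2D) f terminates at order 4
exp(-2D) f = (9/2)x^4 - (101/3)x^3 + (195/2)x^2 - 130x + 205/3


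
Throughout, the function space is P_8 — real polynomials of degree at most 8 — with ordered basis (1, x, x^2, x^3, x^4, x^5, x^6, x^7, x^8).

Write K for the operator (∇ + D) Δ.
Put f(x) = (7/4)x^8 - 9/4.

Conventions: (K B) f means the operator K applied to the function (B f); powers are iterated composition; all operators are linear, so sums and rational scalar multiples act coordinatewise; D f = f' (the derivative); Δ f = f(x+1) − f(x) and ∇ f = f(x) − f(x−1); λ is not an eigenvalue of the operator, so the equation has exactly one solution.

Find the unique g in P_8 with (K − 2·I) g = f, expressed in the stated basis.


write g with unknown coordinates in the stated basis and equate coefficients in (K − 2·I) g = f
solving from the highest basis element down gives g = -(7/8)x^8 - 49x^6 - (147/2)x^5 - (6615/4)x^4 - (6125/2)x^3 - (46501/2)x^2 - (60319/2)x - 56439
check: K g = -98x^6 - 147x^5 - (6615/2)x^4 - 6125x^3 - 46501x^2 - 60319x - 451521/4
so K g − 2·g = (7/4)x^8 - 9/4 = f ✓

the image equals g(x) = -(7/8)x^8 - 49x^6 - (147/2)x^5 - (6615/4)x^4 - (6125/2)x^3 - (46501/2)x^2 - (60319/2)x - 56439


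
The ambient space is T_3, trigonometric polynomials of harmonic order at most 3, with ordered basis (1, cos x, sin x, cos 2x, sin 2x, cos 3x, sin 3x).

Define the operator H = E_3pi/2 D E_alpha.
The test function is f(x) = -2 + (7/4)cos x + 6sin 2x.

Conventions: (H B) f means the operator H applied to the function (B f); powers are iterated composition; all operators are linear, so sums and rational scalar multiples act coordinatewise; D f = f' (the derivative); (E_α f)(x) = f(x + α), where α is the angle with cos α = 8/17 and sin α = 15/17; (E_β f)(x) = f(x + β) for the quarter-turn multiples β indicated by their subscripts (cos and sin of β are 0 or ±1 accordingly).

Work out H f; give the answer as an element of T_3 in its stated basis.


the result is g(x) = (14/17)cos x - (105/68)sin x + (1932/289)cos 2x + (2880/289)sin 2x

E_alpha f = -2 + (14/17)cos x - (105/68)sin x + (1440/289)cos 2x - (966/289)sin 2x
D E_alpha f = -(105/68)cos x - (14/17)sin x - (1932/289)cos 2x - (2880/289)sin 2x
E_3pi/2 D E_alpha f = (14/17)cos x - (105/68)sin x + (1932/289)cos 2x + (2880/289)sin 2x


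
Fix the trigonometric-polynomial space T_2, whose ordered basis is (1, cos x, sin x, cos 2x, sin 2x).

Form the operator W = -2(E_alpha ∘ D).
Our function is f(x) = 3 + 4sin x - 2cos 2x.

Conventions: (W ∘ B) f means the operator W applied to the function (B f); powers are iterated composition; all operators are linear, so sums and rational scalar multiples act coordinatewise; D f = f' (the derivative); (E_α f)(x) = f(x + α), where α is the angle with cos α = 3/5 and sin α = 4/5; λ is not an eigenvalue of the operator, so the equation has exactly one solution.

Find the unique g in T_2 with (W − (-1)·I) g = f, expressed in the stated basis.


the result is g(x) = 3 + (24/41)cos x + (52/41)sin x - (242/617)cos 2x - (56/617)sin 2x

write g with unknown coordinates in the stated basis and equate coefficients in (W − (-1)·I) g = f
solving from the highest basis element down gives g = 3 + (24/41)cos x + (52/41)sin x - (242/617)cos 2x - (56/617)sin 2x
check: W g = -(24/41)cos x + (112/41)sin x - (992/617)cos 2x + (56/617)sin 2x
so W g − (-1)·g = 3 + 4sin x - 2cos 2x = f ✓


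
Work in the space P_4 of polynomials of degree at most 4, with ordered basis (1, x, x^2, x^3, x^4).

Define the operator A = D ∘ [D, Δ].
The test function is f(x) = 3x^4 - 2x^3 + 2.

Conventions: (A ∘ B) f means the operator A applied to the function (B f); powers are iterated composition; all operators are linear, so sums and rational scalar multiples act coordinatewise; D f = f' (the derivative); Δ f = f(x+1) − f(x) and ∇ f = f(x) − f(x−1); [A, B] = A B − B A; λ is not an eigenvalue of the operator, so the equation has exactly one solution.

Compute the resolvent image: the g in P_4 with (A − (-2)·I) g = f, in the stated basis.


the image equals g(x) = (3/2)x^4 - x^3 + 1

write g with unknown coordinates in the stated basis and equate coefficients in (A − (-2)·I) g = f
solving from the highest basis element down gives g = (3/2)x^4 - x^3 + 1
check: A g = 0
so A g − (-2)·g = 3x^4 - 2x^3 + 2 = f ✓


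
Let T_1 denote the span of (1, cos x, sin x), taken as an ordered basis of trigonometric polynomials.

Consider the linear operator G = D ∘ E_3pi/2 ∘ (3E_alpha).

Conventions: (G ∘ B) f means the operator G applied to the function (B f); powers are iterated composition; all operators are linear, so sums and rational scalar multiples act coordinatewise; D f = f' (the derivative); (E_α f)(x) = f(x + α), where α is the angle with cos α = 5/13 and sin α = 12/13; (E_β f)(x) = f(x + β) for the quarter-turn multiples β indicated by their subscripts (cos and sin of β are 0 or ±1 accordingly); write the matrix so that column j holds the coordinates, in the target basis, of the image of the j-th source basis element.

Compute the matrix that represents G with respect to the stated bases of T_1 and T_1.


image of 1: 0
image of cos x: (15/13)cos x - (36/13)sin x
image of sin x: (36/13)cos x + (15/13)sin x
each image's coordinates form column j of the matrix

the matrix is [[0, 0, 0]; [0, 15/13, 36/13]; [0, -36/13, 15/13]] (rows listed top to bottom)


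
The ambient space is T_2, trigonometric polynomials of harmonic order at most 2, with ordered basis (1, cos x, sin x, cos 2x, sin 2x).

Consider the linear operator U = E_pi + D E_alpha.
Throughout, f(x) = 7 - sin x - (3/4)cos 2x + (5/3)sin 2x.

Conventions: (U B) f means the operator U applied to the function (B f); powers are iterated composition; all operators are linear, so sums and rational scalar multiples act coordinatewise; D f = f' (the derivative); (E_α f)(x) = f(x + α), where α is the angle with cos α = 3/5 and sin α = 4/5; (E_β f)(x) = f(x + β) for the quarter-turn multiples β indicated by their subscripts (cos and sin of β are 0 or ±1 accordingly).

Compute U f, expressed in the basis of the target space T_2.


E_pi f = 7 + sin x - (3/4)cos 2x + (5/3)sin 2x
E_alpha f = 7 - (4/5)cos x - (3/5)sin x + (181/100)cos 2x + (19/75)sin 2x
D E_alpha f = -(3/5)cos x + (4/5)sin x + (38/75)cos 2x - (181/50)sin 2x
(E_pi + D E_alpha) f = 7 - (3/5)cos x + (9/5)sin x - (73/300)cos 2x - (293/150)sin 2x

the image equals g(x) = 7 - (3/5)cos x + (9/5)sin x - (73/300)cos 2x - (293/150)sin 2x


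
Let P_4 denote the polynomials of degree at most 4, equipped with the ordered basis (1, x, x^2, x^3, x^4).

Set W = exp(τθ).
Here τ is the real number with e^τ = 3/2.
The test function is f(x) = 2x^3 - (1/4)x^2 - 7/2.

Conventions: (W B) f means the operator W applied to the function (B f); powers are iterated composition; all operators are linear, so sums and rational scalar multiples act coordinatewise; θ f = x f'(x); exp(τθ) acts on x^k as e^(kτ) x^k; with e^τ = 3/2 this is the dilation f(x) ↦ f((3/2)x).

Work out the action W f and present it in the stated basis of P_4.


the image equals g(x) = (27/4)x^3 - (9/16)x^2 - 7/2

exp(τθ) x^k = e^(kτ) x^k; with e^τ = 3/2 this sends x^k to (3/2)^k x^k
x^2 ↦ 9/4 x^2
x^3 ↦ 27/8 x^3
applying this coordinatewise to f: exp(τθ) f = (27/4)x^3 - (9/16)x^2 - 7/2


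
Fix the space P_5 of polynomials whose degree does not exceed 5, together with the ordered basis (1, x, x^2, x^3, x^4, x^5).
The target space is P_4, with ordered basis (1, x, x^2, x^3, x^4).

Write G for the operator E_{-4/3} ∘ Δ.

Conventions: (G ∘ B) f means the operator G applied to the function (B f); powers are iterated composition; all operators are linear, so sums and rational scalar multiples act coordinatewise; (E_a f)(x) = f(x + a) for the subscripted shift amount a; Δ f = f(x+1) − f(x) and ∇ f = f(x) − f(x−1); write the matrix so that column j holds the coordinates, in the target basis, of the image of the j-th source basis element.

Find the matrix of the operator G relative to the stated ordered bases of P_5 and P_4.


image of 1: 0
image of x: 1
image of x^2: 2x - 5/3
image of x^3: 3x^2 - 5x + 7/3
image of x^4: 4x^3 - 10x^2 + (28/3)x - 85/27
image of x^5: 5x^4 - (50/3)x^3 + (70/3)x^2 - (425/27)x + 341/81
each image's coordinates form column j of the matrix

the matrix is [[0, 1, -5/3, 7/3, -85/27, 341/81]; [0, 0, 2, -5, 28/3, -425/27]; [0, 0, 0, 3, -10, 70/3]; [0, 0, 0, 0, 4, -50/3]; [0, 0, 0, 0, 0, 5]] (rows listed top to bottom)


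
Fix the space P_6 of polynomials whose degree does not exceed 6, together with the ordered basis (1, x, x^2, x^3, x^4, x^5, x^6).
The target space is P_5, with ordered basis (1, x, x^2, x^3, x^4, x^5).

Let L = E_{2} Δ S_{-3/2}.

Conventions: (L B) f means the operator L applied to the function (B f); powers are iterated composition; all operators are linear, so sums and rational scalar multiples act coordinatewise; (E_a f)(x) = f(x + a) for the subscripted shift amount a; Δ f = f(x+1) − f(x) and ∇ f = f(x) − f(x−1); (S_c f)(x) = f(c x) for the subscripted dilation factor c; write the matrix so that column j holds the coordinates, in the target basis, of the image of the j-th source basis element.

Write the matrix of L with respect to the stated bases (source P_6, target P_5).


image of 1: 0
image of x: -3/2
image of x^2: (9/2)x + 45/4
image of x^3: -(81/8)x^2 - (405/8)x - 513/8
image of x^4: (81/4)x^3 + (1215/8)x^2 + (1539/4)x + 5265/16
image of x^5: -(1215/32)x^4 - (6075/16)x^3 - (23085/16)x^2 - (78975/32)x - 51273/32
image of x^6: (2187/32)x^5 + (54675/64)x^4 + (69255/16)x^3 + (710775/64)x^2 + (461457/32)x + 484785/64
each image's coordinates form column j of the matrix

the matrix is [[0, -3/2, 45/4, -513/8, 5265/16, -51273/32, 484785/64]; [0, 0, 9/2, -405/8, 1539/4, -78975/32, 461457/32]; [0, 0, 0, -81/8, 1215/8, -23085/16, 710775/64]; [0, 0, 0, 0, 81/4, -6075/16, 69255/16]; [0, 0, 0, 0, 0, -1215/32, 54675/64]; [0, 0, 0, 0, 0, 0, 2187/32]] (rows listed top to bottom)


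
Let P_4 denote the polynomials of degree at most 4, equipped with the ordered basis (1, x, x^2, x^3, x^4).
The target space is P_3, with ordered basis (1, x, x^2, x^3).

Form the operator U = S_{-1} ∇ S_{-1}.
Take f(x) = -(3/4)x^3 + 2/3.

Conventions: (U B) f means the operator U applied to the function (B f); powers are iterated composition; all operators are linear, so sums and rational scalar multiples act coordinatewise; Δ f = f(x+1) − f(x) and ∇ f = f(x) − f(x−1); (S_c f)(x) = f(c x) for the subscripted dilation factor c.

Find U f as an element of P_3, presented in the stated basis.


S_{-1} f = (3/4)x^3 + 2/3
∇ S_{-1} f = (9/4)x^2 - (9/4)x + 3/4
S_{-1} ∇ S_{-1} f = (9/4)x^2 + (9/4)x + 3/4

the image equals g(x) = (9/4)x^2 + (9/4)x + 3/4


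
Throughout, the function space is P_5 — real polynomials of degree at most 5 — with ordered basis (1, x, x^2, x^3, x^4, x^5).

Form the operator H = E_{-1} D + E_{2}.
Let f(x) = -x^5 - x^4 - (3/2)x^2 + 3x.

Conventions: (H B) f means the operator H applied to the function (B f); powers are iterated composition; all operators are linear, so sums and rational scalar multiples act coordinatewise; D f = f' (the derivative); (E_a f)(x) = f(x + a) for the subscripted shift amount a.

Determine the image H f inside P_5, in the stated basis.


D f = -5x^4 - 4x^3 - 3x + 3
E_{-1} D f = -5x^4 + 16x^3 - 18x^2 + 5x + 5
E_{2} f = -x^5 - 11x^4 - 48x^3 - (211/2)x^2 - 115x - 48
(E_{-1} D + E_{2}) f = -x^5 - 16x^4 - 32x^3 - (247/2)x^2 - 110x - 43

the result is g(x) = -x^5 - 16x^4 - 32x^3 - (247/2)x^2 - 110x - 43


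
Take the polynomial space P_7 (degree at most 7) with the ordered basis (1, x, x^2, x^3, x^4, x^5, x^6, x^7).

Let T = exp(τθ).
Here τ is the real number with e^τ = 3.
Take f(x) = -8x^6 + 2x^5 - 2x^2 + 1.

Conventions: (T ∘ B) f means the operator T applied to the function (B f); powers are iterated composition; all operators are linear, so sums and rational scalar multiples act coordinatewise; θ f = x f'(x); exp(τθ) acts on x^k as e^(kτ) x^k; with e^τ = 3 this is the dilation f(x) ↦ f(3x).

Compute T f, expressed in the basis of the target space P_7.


exp(τθ) x^k = e^(kτ) x^k; with e^τ = 3 this sends x^k to 3^k x^k
x^2 ↦ 9 x^2
x^5 ↦ 243 x^5
x^6 ↦ 729 x^6
applying this coordinatewise to f: exp(τθ) f = -5832x^6 + 486x^5 - 18x^2 + 1

the result is g(x) = -5832x^6 + 486x^5 - 18x^2 + 1


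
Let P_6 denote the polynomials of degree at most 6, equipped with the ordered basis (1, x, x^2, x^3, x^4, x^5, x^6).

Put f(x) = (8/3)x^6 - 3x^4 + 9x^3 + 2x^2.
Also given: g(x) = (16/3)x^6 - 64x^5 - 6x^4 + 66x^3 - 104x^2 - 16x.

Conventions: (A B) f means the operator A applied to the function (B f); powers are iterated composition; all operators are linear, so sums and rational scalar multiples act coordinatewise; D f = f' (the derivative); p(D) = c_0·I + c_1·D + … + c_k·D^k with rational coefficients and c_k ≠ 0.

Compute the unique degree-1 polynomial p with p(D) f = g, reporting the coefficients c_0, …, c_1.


D^0 f = (8/3)x^6 - 3x^4 + 9x^3 + 2x^2
D^1 f = 16x^5 - 12x^3 + 27x^2 + 4x
matching coefficients of g against c_0 f + c_1 Df + … from the top degree down determines the c_i
solution: c_0 = 2, c_1 = -4

c_0 = 2, c_1 = -4


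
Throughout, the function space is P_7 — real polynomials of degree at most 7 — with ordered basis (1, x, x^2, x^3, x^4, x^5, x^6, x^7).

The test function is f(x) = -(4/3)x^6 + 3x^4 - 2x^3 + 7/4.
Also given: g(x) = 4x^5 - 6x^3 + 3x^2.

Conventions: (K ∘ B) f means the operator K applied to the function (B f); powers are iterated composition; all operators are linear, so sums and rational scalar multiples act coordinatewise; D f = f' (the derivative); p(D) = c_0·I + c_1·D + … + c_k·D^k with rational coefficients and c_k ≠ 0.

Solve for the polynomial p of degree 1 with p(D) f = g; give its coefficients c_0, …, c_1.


c_0 = 0, c_1 = -1/2

D^0 f = -(4/3)x^6 + 3x^4 - 2x^3 + 7/4
D^1 f = -8x^5 + 12x^3 - 6x^2
matching coefficients of g against c_0 f + c_1 Df + … from the top degree down determines the c_i
solution: c_0 = 0, c_1 = -1/2


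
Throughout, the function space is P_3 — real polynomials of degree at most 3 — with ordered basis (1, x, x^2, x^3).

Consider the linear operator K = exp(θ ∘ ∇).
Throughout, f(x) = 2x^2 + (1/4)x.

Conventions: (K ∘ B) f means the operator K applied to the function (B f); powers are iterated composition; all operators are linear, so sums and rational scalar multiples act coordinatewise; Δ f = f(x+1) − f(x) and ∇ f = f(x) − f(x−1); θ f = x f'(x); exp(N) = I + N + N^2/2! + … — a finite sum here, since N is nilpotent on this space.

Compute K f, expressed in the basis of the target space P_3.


the image equals g(x) = 2x^2 + (17/4)x

order-1 term: 4x
the series for exp(θ ∘ ∇) f terminates at order 1
exp(θ ∘ ∇) f = 2x^2 + (17/4)x


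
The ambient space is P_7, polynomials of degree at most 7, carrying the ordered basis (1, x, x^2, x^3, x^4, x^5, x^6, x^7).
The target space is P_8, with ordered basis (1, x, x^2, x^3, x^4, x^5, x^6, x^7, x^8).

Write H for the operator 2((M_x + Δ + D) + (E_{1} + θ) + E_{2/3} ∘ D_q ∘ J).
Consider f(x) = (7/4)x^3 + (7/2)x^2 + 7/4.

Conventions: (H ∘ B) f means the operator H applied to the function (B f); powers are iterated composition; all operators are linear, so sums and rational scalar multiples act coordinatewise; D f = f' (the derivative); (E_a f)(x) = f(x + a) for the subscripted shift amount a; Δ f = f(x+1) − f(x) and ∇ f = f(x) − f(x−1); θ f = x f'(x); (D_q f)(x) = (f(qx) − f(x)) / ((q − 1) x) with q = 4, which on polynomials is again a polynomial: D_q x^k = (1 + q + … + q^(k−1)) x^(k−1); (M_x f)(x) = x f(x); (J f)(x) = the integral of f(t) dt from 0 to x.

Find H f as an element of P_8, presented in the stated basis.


M_x f = (7/4)x^4 + (7/2)x^3 + (7/4)x
Δ f = (21/4)x^2 + (49/4)x + 21/4
D f = (21/4)x^2 + 7x
(M_x + Δ + D) f = (7/4)x^4 + (7/2)x^3 + (21/2)x^2 + 21x + 21/4
E_{1} f = (7/4)x^3 + (35/4)x^2 + (49/4)x + 7
θ f = (21/4)x^3 + 7x^2
(E_{1} + θ) f = 7x^3 + (63/4)x^2 + (49/4)x + 7
J f = (7/16)x^4 + (7/6)x^3 + (7/4)x
D_q J f = (595/16)x^3 + (49/2)x^2 + 7/4
E_{2/3} D_q J f = (595/16)x^3 + (791/8)x^2 + (329/4)x + 2555/108
((M_x + Δ + D) + (E_{1} + θ) + E_{2/3} ∘ D_q ∘ J) f = (7/4)x^4 + (763/16)x^3 + (1001/8)x^2 + (231/2)x + 1939/54
(2((M_x + Δ + D) + (E_{1} + θ) + E_{2/3} ∘ D_q ∘ J)) f = (7/2)x^4 + (763/8)x^3 + (1001/4)x^2 + 231x + 1939/27

the result is g(x) = (7/2)x^4 + (763/8)x^3 + (1001/4)x^2 + 231x + 1939/27


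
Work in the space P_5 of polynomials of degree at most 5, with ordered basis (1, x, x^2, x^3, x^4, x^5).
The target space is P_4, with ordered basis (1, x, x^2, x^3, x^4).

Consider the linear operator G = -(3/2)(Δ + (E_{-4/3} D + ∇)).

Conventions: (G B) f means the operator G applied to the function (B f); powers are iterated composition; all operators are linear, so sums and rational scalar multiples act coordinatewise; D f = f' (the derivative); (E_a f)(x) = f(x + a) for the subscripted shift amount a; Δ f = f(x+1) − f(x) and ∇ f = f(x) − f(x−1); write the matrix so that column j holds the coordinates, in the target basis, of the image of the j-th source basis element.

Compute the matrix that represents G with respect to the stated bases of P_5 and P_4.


image of 1: 0
image of x: -9/2
image of x^2: -9x + 4
image of x^3: -(27/2)x^2 + 12x - 11
image of x^4: -18x^3 + 24x^2 - 44x + 128/9
image of x^5: -(45/2)x^4 + 40x^3 - 110x^2 + (640/9)x - 721/27
each image's coordinates form column j of the matrix

the matrix is [[0, -9/2, 4, -11, 128/9, -721/27]; [0, 0, -9, 12, -44, 640/9]; [0, 0, 0, -27/2, 24, -110]; [0, 0, 0, 0, -18, 40]; [0, 0, 0, 0, 0, -45/2]] (rows listed top to bottom)


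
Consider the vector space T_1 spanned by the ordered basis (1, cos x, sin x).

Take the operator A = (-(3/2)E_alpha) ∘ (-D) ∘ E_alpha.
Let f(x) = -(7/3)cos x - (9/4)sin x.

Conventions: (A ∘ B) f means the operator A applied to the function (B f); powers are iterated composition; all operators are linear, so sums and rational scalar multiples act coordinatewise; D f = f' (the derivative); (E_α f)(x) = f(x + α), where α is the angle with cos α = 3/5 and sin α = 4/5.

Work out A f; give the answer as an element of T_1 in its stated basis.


E_alpha f = -(16/5)cos x + (31/60)sin x
D E_alpha f = (31/60)cos x + (16/5)sin x
(-D) E_alpha f = -(31/60)cos x - (16/5)sin x
E_alpha (-D) E_alpha f = -(287/100)cos x - (113/75)sin x
(-(3/2)E_alpha) (-D) E_alpha f = (861/200)cos x + (113/50)sin x

g(x) = (861/200)cos x + (113/50)sin x


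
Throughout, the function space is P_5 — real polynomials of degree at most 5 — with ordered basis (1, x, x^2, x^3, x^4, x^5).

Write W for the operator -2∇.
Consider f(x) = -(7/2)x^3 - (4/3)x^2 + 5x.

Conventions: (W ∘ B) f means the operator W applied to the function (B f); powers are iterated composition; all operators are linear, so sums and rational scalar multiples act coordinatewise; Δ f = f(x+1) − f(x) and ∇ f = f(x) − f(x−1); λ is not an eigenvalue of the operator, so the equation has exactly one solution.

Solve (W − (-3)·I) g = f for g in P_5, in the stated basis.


the result is g(x) = -(7/6)x^3 - (25/9)x^2 + (8/27)x + 103/81

write g with unknown coordinates in the stated basis and equate coefficients in (W − (-3)·I) g = f
solving from the highest basis element down gives g = -(7/6)x^3 - (25/9)x^2 + (8/27)x + 103/81
check: W g = 7x^2 + (37/9)x - 103/27
so W g − (-3)·g = -(7/2)x^3 - (4/3)x^2 + 5x = f ✓


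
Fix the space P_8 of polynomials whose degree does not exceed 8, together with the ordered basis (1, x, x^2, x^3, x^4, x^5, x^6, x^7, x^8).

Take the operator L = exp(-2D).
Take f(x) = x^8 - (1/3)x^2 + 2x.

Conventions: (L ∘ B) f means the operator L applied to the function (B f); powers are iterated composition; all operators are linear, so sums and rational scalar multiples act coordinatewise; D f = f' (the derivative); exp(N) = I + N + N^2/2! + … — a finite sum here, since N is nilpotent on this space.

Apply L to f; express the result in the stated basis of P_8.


order-1 term: -16x^7 + (4/3)x - 4
order-2 term: 112x^6 - 4/3
order-3 term: -448x^5
order-4 term: 1120x^4
order-5 term: -1792x^3
order-6 term: 1792x^2
order-7 term: -1024x
order-8 term: 256
the series for exp(-2D) f terminates at order 8
exp(-2D) f = x^8 - 16x^7 + 112x^6 - 448x^5 + 1120x^4 - 1792x^3 + (5375/3)x^2 - (3062/3)x + 752/3

the image equals g(x) = x^8 - 16x^7 + 112x^6 - 448x^5 + 1120x^4 - 1792x^3 + (5375/3)x^2 - (3062/3)x + 752/3


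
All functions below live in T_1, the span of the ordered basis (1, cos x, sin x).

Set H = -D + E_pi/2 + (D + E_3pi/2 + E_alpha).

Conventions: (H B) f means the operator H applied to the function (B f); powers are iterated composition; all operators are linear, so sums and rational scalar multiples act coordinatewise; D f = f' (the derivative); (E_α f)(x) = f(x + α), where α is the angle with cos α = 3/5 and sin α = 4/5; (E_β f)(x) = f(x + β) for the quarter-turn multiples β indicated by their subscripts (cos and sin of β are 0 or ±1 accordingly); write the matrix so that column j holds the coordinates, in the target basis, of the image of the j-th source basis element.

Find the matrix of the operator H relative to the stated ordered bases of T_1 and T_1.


the matrix is [[3, 0, 0]; [0, 3/5, 4/5]; [0, -4/5, 3/5]] (rows listed top to bottom)

image of 1: 3
image of cos x: (3/5)cos x - (4/5)sin x
image of sin x: (4/5)cos x + (3/5)sin x
each image's coordinates form column j of the matrix


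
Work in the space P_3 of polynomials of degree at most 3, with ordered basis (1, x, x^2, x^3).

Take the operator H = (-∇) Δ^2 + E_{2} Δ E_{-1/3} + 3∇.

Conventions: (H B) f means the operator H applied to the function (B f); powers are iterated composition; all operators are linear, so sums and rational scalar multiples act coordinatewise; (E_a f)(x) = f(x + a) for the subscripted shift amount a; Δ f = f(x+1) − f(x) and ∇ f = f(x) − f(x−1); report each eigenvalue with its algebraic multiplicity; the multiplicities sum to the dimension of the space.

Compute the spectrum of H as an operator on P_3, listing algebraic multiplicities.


λ = 0 (multiplicity 4)

image of 1: 0
image of x: 4
image of x^2: 8x + 4/3
image of x^3: 12x^2 + 4x + 34/3
the matrix is upper triangular; its diagonal is (0, 0, 0, 0)
for a triangular matrix the eigenvalues are the diagonal entries, with algebraic multiplicity their repetition count


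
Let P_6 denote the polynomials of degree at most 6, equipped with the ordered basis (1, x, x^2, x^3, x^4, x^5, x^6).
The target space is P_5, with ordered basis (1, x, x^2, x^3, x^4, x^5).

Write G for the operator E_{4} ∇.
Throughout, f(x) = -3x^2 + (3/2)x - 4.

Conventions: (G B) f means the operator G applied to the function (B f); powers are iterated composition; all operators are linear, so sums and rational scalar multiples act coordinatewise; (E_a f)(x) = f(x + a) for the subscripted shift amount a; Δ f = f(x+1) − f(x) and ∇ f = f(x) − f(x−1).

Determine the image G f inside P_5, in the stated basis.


g(x) = -6x - 39/2

∇ f = -6x + 9/2
E_{4} ∇ f = -6x - 39/2


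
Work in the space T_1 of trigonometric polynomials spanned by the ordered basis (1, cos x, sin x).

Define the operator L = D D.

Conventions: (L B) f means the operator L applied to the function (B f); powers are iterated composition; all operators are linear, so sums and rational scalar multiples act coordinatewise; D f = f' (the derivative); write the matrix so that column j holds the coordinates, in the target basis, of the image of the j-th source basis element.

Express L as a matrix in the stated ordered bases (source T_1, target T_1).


image of 1: 0
image of cos x: -cos x
image of sin x: -sin x
each image's coordinates form column j of the matrix

the matrix is [[0, 0, 0]; [0, -1, 0]; [0, 0, -1]] (rows listed top to bottom)


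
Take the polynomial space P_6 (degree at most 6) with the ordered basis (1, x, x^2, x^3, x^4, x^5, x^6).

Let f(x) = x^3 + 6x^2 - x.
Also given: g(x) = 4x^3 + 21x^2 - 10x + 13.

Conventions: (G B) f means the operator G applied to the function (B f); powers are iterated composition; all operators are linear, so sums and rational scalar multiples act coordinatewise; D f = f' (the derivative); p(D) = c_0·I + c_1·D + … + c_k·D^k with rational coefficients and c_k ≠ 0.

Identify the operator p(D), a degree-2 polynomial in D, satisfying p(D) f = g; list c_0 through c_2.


D^0 f = x^3 + 6x^2 - x
D^1 f = 3x^2 + 12x - 1
D^2 f = 6x + 12
matching coefficients of g against c_0 f + c_1 Df + … from the top degree down determines the c_i
solution: c_0 = 4, c_1 = -1, c_2 = 1

c_0 = 4, c_1 = -1, c_2 = 1


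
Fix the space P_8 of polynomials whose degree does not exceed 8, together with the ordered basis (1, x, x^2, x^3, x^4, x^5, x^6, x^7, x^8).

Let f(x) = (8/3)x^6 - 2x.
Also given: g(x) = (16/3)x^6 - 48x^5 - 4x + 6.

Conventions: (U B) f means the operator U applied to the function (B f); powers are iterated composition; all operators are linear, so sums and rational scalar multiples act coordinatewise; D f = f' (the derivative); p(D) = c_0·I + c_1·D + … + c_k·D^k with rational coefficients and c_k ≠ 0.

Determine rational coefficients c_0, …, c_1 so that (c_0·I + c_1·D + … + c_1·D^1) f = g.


D^0 f = (8/3)x^6 - 2x
D^1 f = 16x^5 - 2
matching coefficients of g against c_0 f + c_1 Df + … from the top degree down determines the c_i
solution: c_0 = 2, c_1 = -3

p(D) = 2·I − 3·D, i.e. c_0 = 2, c_1 = -3


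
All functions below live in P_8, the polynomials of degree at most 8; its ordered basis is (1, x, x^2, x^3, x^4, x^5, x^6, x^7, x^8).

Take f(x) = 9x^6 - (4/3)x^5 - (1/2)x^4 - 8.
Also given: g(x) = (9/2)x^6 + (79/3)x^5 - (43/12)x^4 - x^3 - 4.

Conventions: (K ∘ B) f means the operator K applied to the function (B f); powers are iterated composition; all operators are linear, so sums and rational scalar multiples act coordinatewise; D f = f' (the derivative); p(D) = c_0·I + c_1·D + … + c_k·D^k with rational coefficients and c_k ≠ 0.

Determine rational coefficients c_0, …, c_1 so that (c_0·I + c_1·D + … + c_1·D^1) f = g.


D^0 f = 9x^6 - (4/3)x^5 - (1/2)x^4 - 8
D^1 f = 54x^5 - (20/3)x^4 - 2x^3
matching coefficients of g against c_0 f + c_1 Df + … from the top degree down determines the c_i
solution: c_0 = 1/2, c_1 = 1/2

p(D) = (1/2)·I + (1/2)·D, i.e. c_0 = 1/2, c_1 = 1/2


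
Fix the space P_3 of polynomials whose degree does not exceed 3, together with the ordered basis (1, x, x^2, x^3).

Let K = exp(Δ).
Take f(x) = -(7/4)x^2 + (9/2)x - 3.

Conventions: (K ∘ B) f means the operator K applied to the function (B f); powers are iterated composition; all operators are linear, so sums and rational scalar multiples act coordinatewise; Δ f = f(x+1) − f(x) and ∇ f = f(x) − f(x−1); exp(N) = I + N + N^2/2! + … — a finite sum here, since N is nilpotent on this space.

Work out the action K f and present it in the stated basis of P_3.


order-1 term: -(7/2)x + 11/4
order-2 term: -7/4
the series for exp(Δ) f terminates at order 2
exp(Δ) f = -(7/4)x^2 + x - 2

the image equals g(x) = -(7/4)x^2 + x - 2


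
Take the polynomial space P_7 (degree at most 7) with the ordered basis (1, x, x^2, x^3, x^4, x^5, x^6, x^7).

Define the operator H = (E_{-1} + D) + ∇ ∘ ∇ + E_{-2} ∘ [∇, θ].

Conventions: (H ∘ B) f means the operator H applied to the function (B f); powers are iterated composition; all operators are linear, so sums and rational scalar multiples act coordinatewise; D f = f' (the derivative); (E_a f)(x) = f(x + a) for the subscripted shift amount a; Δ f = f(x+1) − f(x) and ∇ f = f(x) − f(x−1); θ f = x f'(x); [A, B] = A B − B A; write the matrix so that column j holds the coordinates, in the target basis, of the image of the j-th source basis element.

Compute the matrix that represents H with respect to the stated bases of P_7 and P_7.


image of 1: 1
image of x: x + 1
image of x^2: x^2 + 2x - 3
image of x^3: x^3 + 3x^2 - 9x + 20
image of x^4: x^4 + 4x^3 - 18x^2 + 80x - 93
image of x^5: x^5 + 5x^4 - 30x^3 + 200x^2 - 465x + 374
image of x^6: x^6 + 6x^5 - 45x^4 + 400x^3 - 1395x^2 + 2244x - 1395
image of x^7: x^7 + 7x^6 - 63x^5 + 700x^4 - 3255x^3 + 7854x^2 - 9765x + 4976
each image's coordinates form column j of the matrix

the matrix is [[1, 1, -3, 20, -93, 374, -1395, 4976]; [0, 1, 2, -9, 80, -465, 2244, -9765]; [0, 0, 1, 3, -18, 200, -1395, 7854]; [0, 0, 0, 1, 4, -30, 400, -3255]; [0, 0, 0, 0, 1, 5, -45, 700]; [0, 0, 0, 0, 0, 1, 6, -63]; [0, 0, 0, 0, 0, 0, 1, 7]; [0, 0, 0, 0, 0, 0, 0, 1]] (rows listed top to bottom)
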